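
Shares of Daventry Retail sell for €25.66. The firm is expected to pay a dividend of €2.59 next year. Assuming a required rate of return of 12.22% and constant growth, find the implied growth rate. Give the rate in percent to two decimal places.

From P₀ = D₁/(r − g), the implied growth is g = r − D₁/P₀.
g = 0.1222 − 2.59/25.66 = 0.1222 − 0.10094 = 0.02126

2.13%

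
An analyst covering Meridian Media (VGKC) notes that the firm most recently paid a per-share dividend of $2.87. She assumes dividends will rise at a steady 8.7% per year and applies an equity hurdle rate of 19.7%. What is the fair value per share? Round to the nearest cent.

$28.36

Gordon growth model: P₀ = D₁/(r − g). D₁ = 2.87 × (1 + 0.087) = 3.1197.
P₀ = 3.1197 / (0.197 − 0.087) = 3.1197 / 0.11 = 28.3608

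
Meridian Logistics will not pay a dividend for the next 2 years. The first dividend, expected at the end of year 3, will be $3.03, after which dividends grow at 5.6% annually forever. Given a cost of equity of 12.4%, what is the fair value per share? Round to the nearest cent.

$35.27

Deferred-dividend DDM. At t=2 the remaining stream is a growing perpetuity with first payment D_3 = 3.03.
V_2 = D_3/(r−g) = 3.03/(0.124−0.056) = 44.5588
P₀ = V_2/(1+r)^2 = 44.5588/(1+0.124)^2 = 35.2696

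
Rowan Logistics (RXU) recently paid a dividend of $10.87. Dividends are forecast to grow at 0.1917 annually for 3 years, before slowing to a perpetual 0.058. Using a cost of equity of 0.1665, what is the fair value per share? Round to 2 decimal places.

Two-stage DDM. Project D₁…D_3 at 0.1917, terminal growth 0.058, discount at r = 0.1665.
D_1 = 12.9538
D_2 = 15.4370
D_3 = 18.3963
Terminal value at t=3: TV = D_4/(r−g) = 19.4633/(0.1665−0.058) = 179.3851
P₀ = 12.9538/(1+0.1665)^1 + 15.4370/(1+0.1665)^2 + 18.3963/(1+0.1665)^3 + 179.3851/(1+0.1665)^3 = 147.0533

$147.05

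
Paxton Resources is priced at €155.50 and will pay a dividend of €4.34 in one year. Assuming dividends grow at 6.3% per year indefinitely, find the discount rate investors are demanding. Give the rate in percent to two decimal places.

9.09%

Rearranging the constant-growth DDM: r = D₁/P₀ + g.
r = 4.3400 / 155.50 + 0.063 = 0.02791 + 0.063 = 0.09091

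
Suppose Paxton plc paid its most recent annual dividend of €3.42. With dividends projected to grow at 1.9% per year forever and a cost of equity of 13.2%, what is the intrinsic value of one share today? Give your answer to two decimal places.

Gordon growth model: P₀ = D₁/(r − g). D₁ = 3.42 × (1 + 0.019) = 3.4850.
P₀ = 3.4850 / (0.132 − 0.019) = 3.4850 / 0.113 = 30.8405

€30.84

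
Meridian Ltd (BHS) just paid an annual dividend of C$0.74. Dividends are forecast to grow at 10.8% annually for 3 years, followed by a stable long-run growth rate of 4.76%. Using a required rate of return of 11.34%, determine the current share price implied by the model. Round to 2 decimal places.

C$13.81

Two-stage DDM. Project D₁…D_3 at 0.108, terminal growth 0.0476, discount at r = 0.1134.
D_1 = 0.8199
D_2 = 0.9085
D_3 = 1.0066
Terminal value at t=3: TV = D_4/(r−g) = 1.0545/(0.1134−0.0476) = 16.0258
P₀ = 0.8199/(1+0.1134)^1 + 0.9085/(1+0.1134)^2 + 1.0066/(1+0.1134)^3 + 16.0258/(1+0.1134)^3 = 13.8095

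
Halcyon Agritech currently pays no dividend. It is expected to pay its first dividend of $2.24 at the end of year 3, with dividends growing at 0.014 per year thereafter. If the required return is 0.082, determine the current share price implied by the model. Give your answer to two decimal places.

Deferred-dividend DDM. At t=2 the remaining stream is a growing perpetuity with first payment D_3 = 2.24.
V_2 = D_3/(r−g) = 2.24/(0.082−0.014) = 32.9412
P₀ = V_2/(1+r)^2 = 32.9412/(1+0.082)^2 = 28.1374

$28.14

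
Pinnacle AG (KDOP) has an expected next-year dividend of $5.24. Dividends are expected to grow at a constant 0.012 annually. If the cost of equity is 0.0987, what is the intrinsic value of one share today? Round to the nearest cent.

Gordon growth model: P₀ = D₁/(r − g), with D₁ = 5.24 given directly.
P₀ = 5.2400 / (0.0987 − 0.012) = 5.2400 / 0.0867 = 60.4383

$60.44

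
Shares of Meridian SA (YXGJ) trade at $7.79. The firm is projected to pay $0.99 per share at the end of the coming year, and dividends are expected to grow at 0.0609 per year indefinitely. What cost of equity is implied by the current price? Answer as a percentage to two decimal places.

18.80%

Rearranging the constant-growth DDM: r = D₁/P₀ + g.
r = 0.9900 / 7.79 + 0.0609 = 0.12709 + 0.0609 = 0.18799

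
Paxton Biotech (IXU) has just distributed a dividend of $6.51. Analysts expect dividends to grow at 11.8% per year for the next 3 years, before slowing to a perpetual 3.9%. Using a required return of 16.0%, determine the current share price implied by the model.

$68.19

Two-stage DDM. Project D₁…D_3 at 0.118, terminal growth 0.039, discount at r = 0.16.
D_1 = 7.2782
D_2 = 8.1370
D_3 = 9.0972
Terminal value at t=3: TV = D_4/(r−g) = 9.4520/(0.16−0.039) = 78.1154
P₀ = 7.2782/(1+0.16)^1 + 8.1370/(1+0.16)^2 + 9.0972/(1+0.16)^3 + 78.1154/(1+0.16)^3 = 68.1948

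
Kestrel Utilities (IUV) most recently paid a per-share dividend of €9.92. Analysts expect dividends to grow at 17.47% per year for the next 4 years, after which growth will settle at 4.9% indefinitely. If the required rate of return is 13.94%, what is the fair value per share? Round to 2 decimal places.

Two-stage DDM. Project D₁…D_4 at 0.1747, terminal growth 0.049, discount at r = 0.1394.
D_1 = 11.6530
D_2 = 13.6888
D_3 = 16.0802
D_4 = 18.8895
Terminal value at t=4: TV = D_5/(r−g) = 19.8150/(0.1394−0.049) = 219.1930
P₀ = 11.6530/(1+0.1394)^1 + 13.6888/(1+0.1394)^2 + 16.0802/(1+0.1394)^3 + 18.8895/(1+0.1394)^4 + 219.1930/(1+0.1394)^4 = 172.9034

€172.90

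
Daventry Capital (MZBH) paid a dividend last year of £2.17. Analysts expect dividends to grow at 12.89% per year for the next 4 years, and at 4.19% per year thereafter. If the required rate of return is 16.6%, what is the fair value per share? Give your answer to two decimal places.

£24.02

Two-stage DDM. Project D₁…D_4 at 0.1289, terminal growth 0.0419, discount at r = 0.166.
D_1 = 2.4497
D_2 = 2.7655
D_3 = 3.1220
D_4 = 3.5244
Terminal value at t=4: TV = D_5/(r−g) = 3.6720/(0.166−0.0419) = 29.5894
P₀ = 2.4497/(1+0.166)^1 + 2.7655/(1+0.166)^2 + 3.1220/(1+0.166)^3 + 3.5244/(1+0.166)^4 + 29.5894/(1+0.166)^4 = 24.0193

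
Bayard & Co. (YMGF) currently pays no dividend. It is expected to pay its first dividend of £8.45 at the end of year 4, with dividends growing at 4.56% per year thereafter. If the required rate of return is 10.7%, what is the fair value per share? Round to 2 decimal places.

£101.45

Deferred-dividend DDM. At t=3 the remaining stream is a growing perpetuity with first payment D_4 = 8.45.
V_3 = D_4/(r−g) = 8.45/(0.107−0.0456) = 137.6221
P₀ = V_3/(1+r)^3 = 137.6221/(1+0.107)^3 = 101.4485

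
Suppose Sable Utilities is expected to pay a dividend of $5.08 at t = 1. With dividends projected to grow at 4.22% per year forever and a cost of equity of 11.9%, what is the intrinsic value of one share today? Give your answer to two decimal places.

Gordon growth model: P₀ = D₁/(r − g), with D₁ = 5.08 given directly.
P₀ = 5.0800 / (0.119 − 0.0422) = 5.0800 / 0.0768 = 66.1458

$66.15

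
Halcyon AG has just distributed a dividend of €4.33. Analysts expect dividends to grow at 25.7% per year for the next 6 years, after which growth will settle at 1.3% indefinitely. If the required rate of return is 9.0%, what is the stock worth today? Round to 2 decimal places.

Two-stage DDM. Project D₁…D_6 at 0.257, terminal growth 0.013, discount at r = 0.09.
D_1 = 5.4428
D_2 = 6.8416
D_3 = 8.5999
D_4 = 10.8101
D_5 = 13.5883
D_6 = 17.0805
Terminal value at t=6: TV = D_7/(r−g) = 17.3025/(0.09−0.013) = 224.7079
P₀ = 5.4428/(1+0.09)^1 + 6.8416/(1+0.09)^2 + 8.5999/(1+0.09)^3 + 10.8101/(1+0.09)^4 + 13.5883/(1+0.09)^5 + 17.0805/(1+0.09)^6 + 224.7079/(1+0.09)^6 = 178.0526

€178.05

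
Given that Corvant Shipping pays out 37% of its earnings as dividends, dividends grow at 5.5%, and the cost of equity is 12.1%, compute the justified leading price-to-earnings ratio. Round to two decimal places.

Justified leading P/E = b/(r−g) = 0.37/(0.121−0.055) = 5.6061

5.61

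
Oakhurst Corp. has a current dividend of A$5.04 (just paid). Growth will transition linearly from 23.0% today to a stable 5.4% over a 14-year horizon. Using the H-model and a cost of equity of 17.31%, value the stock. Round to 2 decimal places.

A$96.74

H-model: P₀ = D₀[(1+g_L) + H(g_S−g_L)]/(r−g_L), with H = 14/2 = 7.
P₀ = 5.04 × [(1+0.054) + 7×(0.23−0.054)] / (0.1731−0.054)
   = 5.04 × 2.2860 / 0.1191 = 96.7375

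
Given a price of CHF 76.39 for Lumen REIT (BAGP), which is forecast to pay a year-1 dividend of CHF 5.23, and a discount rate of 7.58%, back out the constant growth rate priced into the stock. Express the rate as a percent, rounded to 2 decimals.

From P₀ = D₁/(r − g), the implied growth is g = r − D₁/P₀.
g = 0.0758 − 5.23/76.39 = 0.0758 − 0.06846 = 0.00734

0.73%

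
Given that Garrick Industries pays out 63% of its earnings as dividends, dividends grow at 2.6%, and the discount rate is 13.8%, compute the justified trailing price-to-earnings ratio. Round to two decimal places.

Justified trailing P/E = b(1+g)/(r−g) = 0.63×(1+0.026)/(0.138−0.026) = 5.7712

5.77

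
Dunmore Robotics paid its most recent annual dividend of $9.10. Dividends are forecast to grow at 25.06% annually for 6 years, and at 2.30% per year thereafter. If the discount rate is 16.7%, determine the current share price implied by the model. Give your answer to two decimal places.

Two-stage DDM. Project D₁…D_6 at 0.2506, terminal growth 0.023, discount at r = 0.167.
D_1 = 11.3805
D_2 = 14.2324
D_3 = 17.7990
D_4 = 22.2595
D_5 = 27.8377
D_6 = 34.8138
Terminal value at t=6: TV = D_7/(r−g) = 35.6146/(0.167−0.023) = 247.3233
P₀ = 11.3805/(1+0.167)^1 + 14.2324/(1+0.167)^2 + 17.7990/(1+0.167)^3 + 22.2595/(1+0.167)^4 + 27.8377/(1+0.167)^5 + 34.8138/(1+0.167)^6 + 247.3233/(1+0.167)^6 = 167.9594

$167.96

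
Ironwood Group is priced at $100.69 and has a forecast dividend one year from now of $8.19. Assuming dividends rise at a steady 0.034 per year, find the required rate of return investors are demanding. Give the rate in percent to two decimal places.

Rearranging the constant-growth DDM: r = D₁/P₀ + g.
r = 8.1900 / 100.69 + 0.034 = 0.08134 + 0.034 = 0.11534

11.53%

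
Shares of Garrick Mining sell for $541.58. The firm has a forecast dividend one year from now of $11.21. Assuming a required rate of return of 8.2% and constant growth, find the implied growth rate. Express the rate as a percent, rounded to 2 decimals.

6.13%

From P₀ = D₁/(r − g), the implied growth is g = r − D₁/P₀.
g = 0.082 − 11.21/541.58 = 0.082 − 0.02070 = 0.06130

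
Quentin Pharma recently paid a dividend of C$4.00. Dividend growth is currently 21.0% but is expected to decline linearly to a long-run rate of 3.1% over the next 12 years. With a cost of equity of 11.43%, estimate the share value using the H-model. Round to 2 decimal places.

H-model: P₀ = D₀[(1+g_L) + H(g_S−g_L)]/(r−g_L), with H = 12/2 = 6.
P₀ = 4.00 × [(1+0.031) + 6×(0.21−0.031)] / (0.1143−0.031)
   = 4.00 × 2.1050 / 0.0833 = 101.0804

C$101.08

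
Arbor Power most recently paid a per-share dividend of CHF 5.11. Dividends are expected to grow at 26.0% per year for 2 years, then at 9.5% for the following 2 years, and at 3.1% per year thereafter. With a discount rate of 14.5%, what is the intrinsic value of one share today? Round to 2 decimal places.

CHF 74.57

Three-stage DDM. Project D₁…D_4; terminal Gordon value at t=4 with g = 0.031; discount at r = 0.145.
D_1 = 6.4386
D_2 = 8.1126
D_3 = 8.8833
D_4 = 9.7273
TV_4 = 10.0288/(0.145−0.031) = 87.9719
P₀ = Σ Dₜ/(1+r)ᵗ + TV_4/(1+r)^4 = 74.5710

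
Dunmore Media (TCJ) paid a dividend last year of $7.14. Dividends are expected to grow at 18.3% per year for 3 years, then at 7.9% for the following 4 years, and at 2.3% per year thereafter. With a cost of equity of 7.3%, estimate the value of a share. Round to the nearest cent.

Three-stage DDM. Project D₁…D_7; terminal Gordon value at t=7 with g = 0.023; discount at r = 0.073.
D_1 = 8.4466
D_2 = 9.9924
D_3 = 11.8210
D_4 = 12.7548
D_5 = 13.7624
D_6 = 14.8497
D_7 = 16.0228
TV_7 = 16.3913/(0.073−0.023) = 327.8263
P₀ = Σ Dₜ/(1+r)ᵗ + TV_7/(1+r)^7 = 265.1241

$265.12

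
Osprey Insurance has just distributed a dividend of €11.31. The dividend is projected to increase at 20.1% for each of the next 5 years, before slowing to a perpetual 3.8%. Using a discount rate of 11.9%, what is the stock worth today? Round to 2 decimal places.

Two-stage DDM. Project D₁…D_5 at 0.201, terminal growth 0.038, discount at r = 0.119.
D_1 = 13.5833
D_2 = 16.3136
D_3 = 19.5926
D_4 = 23.5307
D_5 = 28.2604
Terminal value at t=5: TV = D_6/(r−g) = 29.3343/(0.119−0.038) = 362.1512
P₀ = 13.5833/(1+0.119)^1 + 16.3136/(1+0.119)^2 + 19.5926/(1+0.119)^3 + 23.5307/(1+0.119)^4 + 28.2604/(1+0.119)^5 + 362.1512/(1+0.119)^5 = 276.6795

€276.68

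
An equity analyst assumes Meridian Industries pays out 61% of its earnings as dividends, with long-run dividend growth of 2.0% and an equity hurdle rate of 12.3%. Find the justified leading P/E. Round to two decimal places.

5.92

Justified leading P/E = b/(r−g) = 0.61/(0.123−0.02) = 5.9223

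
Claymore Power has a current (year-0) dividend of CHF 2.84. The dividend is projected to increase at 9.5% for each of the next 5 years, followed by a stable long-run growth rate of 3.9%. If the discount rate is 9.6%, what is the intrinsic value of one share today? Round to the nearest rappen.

CHF 65.69

Two-stage DDM. Project D₁…D_5 at 0.095, terminal growth 0.039, discount at r = 0.096.
D_1 = 3.1098
D_2 = 3.4052
D_3 = 3.7287
D_4 = 4.0830
D_5 = 4.4708
Terminal value at t=5: TV = D_6/(r−g) = 4.6452/(0.096−0.039) = 81.4947
P₀ = 3.1098/(1+0.096)^1 + 3.4052/(1+0.096)^2 + 3.7287/(1+0.096)^3 + 4.0830/(1+0.096)^4 + 4.4708/(1+0.096)^5 + 81.4947/(1+0.096)^5 = 65.6932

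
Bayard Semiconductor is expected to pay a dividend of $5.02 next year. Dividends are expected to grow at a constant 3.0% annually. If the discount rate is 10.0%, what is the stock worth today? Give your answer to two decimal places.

$71.71

Gordon growth model: P₀ = D₁/(r − g), with D₁ = 5.02 given directly.
P₀ = 5.0200 / (0.1 − 0.03) = 5.0200 / 0.07 = 71.7143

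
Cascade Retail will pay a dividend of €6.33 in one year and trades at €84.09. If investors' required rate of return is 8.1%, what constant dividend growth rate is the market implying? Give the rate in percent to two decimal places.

From P₀ = D₁/(r − g), the implied growth is g = r − D₁/P₀.
g = 0.081 − 6.33/84.09 = 0.081 − 0.07528 = 0.00572

0.57%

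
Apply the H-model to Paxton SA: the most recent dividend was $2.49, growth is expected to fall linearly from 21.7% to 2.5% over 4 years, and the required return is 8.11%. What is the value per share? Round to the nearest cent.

$62.54

H-model: P₀ = D₀[(1+g_L) + H(g_S−g_L)]/(r−g_L), with H = 4/2 = 2.
P₀ = 2.49 × [(1+0.025) + 2×(0.217−0.025)] / (0.0811−0.025)
   = 2.49 × 1.4090 / 0.0561 = 62.5385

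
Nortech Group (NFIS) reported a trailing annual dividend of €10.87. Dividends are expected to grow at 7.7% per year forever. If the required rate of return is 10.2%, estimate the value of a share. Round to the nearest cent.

Gordon growth model: P₀ = D₁/(r − g). D₁ = 10.87 × (1 + 0.077) = 11.7070.
P₀ = 11.7070 / (0.102 − 0.077) = 11.7070 / 0.025 = 468.2796

€468.28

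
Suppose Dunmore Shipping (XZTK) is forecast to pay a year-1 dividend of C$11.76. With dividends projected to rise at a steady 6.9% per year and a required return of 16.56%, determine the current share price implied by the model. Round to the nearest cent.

C$121.74

Gordon growth model: P₀ = D₁/(r − g), with D₁ = 11.76 given directly.
P₀ = 11.7600 / (0.1656 − 0.069) = 11.7600 / 0.0966 = 121.7391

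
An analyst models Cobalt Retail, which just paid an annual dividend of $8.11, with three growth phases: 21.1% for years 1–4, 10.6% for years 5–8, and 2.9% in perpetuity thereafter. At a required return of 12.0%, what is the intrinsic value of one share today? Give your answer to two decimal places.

$201.75

Three-stage DDM. Project D₁…D_8; terminal Gordon value at t=8 with g = 0.029; discount at r = 0.12.
D_1 = 9.8212
D_2 = 11.8935
D_3 = 14.4030
D_4 = 17.4420
D_5 = 19.2909
D_6 = 21.3357
D_7 = 23.5973
D_8 = 26.0986
TV_8 = 26.8555/(0.12−0.029) = 295.1154
P₀ = Σ Dₜ/(1+r)ᵗ + TV_8/(1+r)^8 = 201.7496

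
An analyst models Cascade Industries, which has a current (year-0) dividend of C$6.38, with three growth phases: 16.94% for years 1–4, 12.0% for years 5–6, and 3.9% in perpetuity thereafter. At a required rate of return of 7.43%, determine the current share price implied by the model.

Three-stage DDM. Project D₁…D_6; terminal Gordon value at t=6 with g = 0.039; discount at r = 0.0743.
D_1 = 7.4608
D_2 = 8.7246
D_3 = 10.2026
D_4 = 11.9309
D_5 = 13.3626
D_6 = 14.9661
TV_6 = 15.5498/(0.0743−0.039) = 440.5041
P₀ = Σ Dₜ/(1+r)ᵗ + TV_6/(1+r)^6 = 337.3113

C$337.31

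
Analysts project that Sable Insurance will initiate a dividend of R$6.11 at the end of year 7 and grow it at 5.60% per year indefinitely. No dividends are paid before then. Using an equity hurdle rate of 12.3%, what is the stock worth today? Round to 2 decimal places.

R$45.47

Deferred-dividend DDM. At t=6 the remaining stream is a growing perpetuity with first payment D_7 = 6.11.
V_6 = D_7/(r−g) = 6.11/(0.123−0.056) = 91.1940
P₀ = V_6/(1+r)^6 = 91.1940/(1+0.123)^6 = 45.4661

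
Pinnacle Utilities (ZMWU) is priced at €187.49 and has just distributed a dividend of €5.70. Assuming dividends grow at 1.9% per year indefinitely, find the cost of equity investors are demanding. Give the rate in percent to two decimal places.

Rearranging the constant-growth DDM: r = D₁/P₀ + g.
D₁ = 5.70 × (1 + 0.019) = 5.8083.
r = 5.8083 / 187.49 + 0.019 = 0.03098 + 0.019 = 0.04998

5.00%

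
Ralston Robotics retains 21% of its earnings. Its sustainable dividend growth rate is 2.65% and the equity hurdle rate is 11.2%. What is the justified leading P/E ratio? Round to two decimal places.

9.24

Payout ratio b = 1 − 0.21 = 0.79.
Justified leading P/E = b/(r−g) = 0.79/(0.112−0.0265) = 9.2398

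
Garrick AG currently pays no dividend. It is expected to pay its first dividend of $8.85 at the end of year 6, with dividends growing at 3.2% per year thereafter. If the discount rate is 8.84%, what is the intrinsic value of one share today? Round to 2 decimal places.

Deferred-dividend DDM. At t=5 the remaining stream is a growing perpetuity with first payment D_6 = 8.85.
V_5 = D_6/(r−g) = 8.85/(0.0884−0.032) = 156.9149
P₀ = V_5/(1+r)^5 = 156.9149/(1+0.0884)^5 = 102.7357

$102.74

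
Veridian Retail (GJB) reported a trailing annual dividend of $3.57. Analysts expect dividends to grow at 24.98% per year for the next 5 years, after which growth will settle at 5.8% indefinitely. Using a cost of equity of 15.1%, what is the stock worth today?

$84.31

Two-stage DDM. Project D₁…D_5 at 0.2498, terminal growth 0.058, discount at r = 0.151.
D_1 = 4.4618
D_2 = 5.5763
D_3 = 6.9693
D_4 = 8.7102
D_5 = 10.8861
Terminal value at t=5: TV = D_6/(r−g) = 11.5175/(0.151−0.058) = 123.8436
P₀ = 4.4618/(1+0.151)^1 + 5.5763/(1+0.151)^2 + 6.9693/(1+0.151)^3 + 8.7102/(1+0.151)^4 + 10.8861/(1+0.151)^5 + 123.8436/(1+0.151)^5 = 84.3129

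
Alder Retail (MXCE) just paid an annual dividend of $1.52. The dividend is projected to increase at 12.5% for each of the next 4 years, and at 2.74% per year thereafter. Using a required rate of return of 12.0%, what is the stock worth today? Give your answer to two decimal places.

Two-stage DDM. Project D₁…D_4 at 0.125, terminal growth 0.0274, discount at r = 0.12.
D_1 = 1.7100
D_2 = 1.9238
D_3 = 2.1642
D_4 = 2.4347
Terminal value at t=4: TV = D_5/(r−g) = 2.5015/(0.12−0.0274) = 27.0136
P₀ = 1.7100/(1+0.12)^1 + 1.9238/(1+0.12)^2 + 2.1642/(1+0.12)^3 + 2.4347/(1+0.12)^4 + 27.0136/(1+0.12)^4 = 23.3158

$23.32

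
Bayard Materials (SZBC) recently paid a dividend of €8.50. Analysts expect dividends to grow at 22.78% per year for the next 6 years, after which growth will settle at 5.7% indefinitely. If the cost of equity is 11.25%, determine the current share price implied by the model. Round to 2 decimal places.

€365.58

Two-stage DDM. Project D₁…D_6 at 0.2278, terminal growth 0.057, discount at r = 0.1125.
D_1 = 10.4363
D_2 = 12.8137
D_3 = 15.7326
D_4 = 19.3165
D_5 = 23.7169
D_6 = 29.1196
Terminal value at t=6: TV = D_7/(r−g) = 30.7794/(0.1125−0.057) = 554.5832
P₀ = 10.4363/(1+0.1125)^1 + 12.8137/(1+0.1125)^2 + 15.7326/(1+0.1125)^3 + 19.3165/(1+0.1125)^4 + 23.7169/(1+0.1125)^5 + 29.1196/(1+0.1125)^6 + 554.5832/(1+0.1125)^6 = 365.5753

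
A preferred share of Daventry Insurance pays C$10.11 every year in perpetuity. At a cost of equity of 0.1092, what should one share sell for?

C$92.58

Zero-growth DDM (perpetuity): P₀ = D/r = 10.11 / 0.1092 = 92.5824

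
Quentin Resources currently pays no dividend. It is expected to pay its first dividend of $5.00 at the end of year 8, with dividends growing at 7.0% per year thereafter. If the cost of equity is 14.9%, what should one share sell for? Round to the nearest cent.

$23.94

Deferred-dividend DDM. At t=7 the remaining stream is a growing perpetuity with first payment D_8 = 5.00.
V_7 = D_8/(r−g) = 5.00/(0.149−0.07) = 63.2911
P₀ = V_7/(1+r)^7 = 63.2911/(1+0.149)^7 = 23.9388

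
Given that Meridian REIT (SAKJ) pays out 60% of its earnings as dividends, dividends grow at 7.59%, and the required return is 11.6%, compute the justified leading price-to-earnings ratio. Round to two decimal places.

14.96

Justified leading P/E = b/(r−g) = 0.60/(0.116−0.0759) = 14.9626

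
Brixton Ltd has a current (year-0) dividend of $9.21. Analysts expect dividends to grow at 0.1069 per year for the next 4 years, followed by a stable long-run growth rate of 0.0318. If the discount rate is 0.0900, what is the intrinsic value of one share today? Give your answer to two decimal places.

$211.93

Two-stage DDM. Project D₁…D_4 at 0.1069, terminal growth 0.0318, discount at r = 0.09.
D_1 = 10.1945
D_2 = 11.2843
D_3 = 12.4906
D_4 = 13.8259
Terminal value at t=4: TV = D_5/(r−g) = 14.2656/(0.09−0.0318) = 245.1126
P₀ = 10.1945/(1+0.09)^1 + 11.2843/(1+0.09)^2 + 12.4906/(1+0.09)^3 + 13.8259/(1+0.09)^4 + 245.1126/(1+0.09)^4 = 211.9343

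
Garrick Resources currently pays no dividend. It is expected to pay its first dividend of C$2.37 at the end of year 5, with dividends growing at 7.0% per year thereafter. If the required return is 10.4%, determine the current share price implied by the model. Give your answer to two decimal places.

Deferred-dividend DDM. At t=4 the remaining stream is a growing perpetuity with first payment D_5 = 2.37.
V_4 = D_5/(r−g) = 2.37/(0.104−0.07) = 69.7059
P₀ = V_4/(1+r)^4 = 69.7059/(1+0.104)^4 = 46.9238

C$46.92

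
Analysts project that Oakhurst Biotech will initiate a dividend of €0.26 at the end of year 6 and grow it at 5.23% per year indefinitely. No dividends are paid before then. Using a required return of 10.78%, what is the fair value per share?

€2.81

Deferred-dividend DDM. At t=5 the remaining stream is a growing perpetuity with first payment D_6 = 0.26.
V_5 = D_6/(r−g) = 0.26/(0.1078−0.0523) = 4.6847
P₀ = V_5/(1+r)^5 = 4.6847/(1+0.1078)^5 = 2.8078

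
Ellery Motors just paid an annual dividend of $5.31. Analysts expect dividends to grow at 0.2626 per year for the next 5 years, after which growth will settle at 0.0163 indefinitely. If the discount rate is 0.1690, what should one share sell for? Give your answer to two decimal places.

Two-stage DDM. Project D₁…D_5 at 0.2626, terminal growth 0.0163, discount at r = 0.169.
D_1 = 6.7044
D_2 = 8.4650
D_3 = 10.6879
D_4 = 13.4945
D_5 = 17.0382
Terminal value at t=5: TV = D_6/(r−g) = 17.3159/(0.169−0.0163) = 113.3982
P₀ = 6.7044/(1+0.169)^1 + 8.4650/(1+0.169)^2 + 10.6879/(1+0.169)^3 + 13.4945/(1+0.169)^4 + 17.0382/(1+0.169)^5 + 113.3982/(1+0.169)^5 = 85.5943

$85.59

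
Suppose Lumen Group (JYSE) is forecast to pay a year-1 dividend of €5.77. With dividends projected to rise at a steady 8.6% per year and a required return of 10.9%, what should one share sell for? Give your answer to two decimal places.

€250.87

Gordon growth model: P₀ = D₁/(r − g), with D₁ = 5.77 given directly.
P₀ = 5.7700 / (0.109 − 0.086) = 5.7700 / 0.023 = 250.8696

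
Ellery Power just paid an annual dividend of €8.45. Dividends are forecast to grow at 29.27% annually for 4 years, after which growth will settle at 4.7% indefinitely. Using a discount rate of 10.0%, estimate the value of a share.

Two-stage DDM. Project D₁…D_4 at 0.2927, terminal growth 0.047, discount at r = 0.1.
D_1 = 10.9233
D_2 = 14.1206
D_3 = 18.2537
D_4 = 23.5965
Terminal value at t=4: TV = D_5/(r−g) = 24.7055/(0.1−0.047) = 466.1423
P₀ = 10.9233/(1+0.1)^1 + 14.1206/(1+0.1)^2 + 18.2537/(1+0.1)^3 + 23.5965/(1+0.1)^4 + 466.1423/(1+0.1)^4 = 369.8126

€369.81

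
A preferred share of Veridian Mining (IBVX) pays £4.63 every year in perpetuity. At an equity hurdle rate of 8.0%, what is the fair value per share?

£57.88

Zero-growth DDM (perpetuity): P₀ = D/r = 4.63 / 0.08 = 57.8750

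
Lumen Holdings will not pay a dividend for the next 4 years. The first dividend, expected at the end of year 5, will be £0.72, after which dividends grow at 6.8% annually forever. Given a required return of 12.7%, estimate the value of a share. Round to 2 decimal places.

Deferred-dividend DDM. At t=4 the remaining stream is a growing perpetuity with first payment D_5 = 0.72.
V_4 = D_5/(r−g) = 0.72/(0.127−0.068) = 12.2034
P₀ = V_4/(1+r)^4 = 12.2034/(1+0.127)^4 = 7.5646

£7.56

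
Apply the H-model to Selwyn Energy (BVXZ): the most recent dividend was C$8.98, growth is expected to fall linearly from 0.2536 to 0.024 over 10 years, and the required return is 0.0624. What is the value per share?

C$507.93

H-model: P₀ = D₀[(1+g_L) + H(g_S−g_L)]/(r−g_L), with H = 10/2 = 5.
P₀ = 8.98 × [(1+0.024) + 5×(0.2536−0.024)] / (0.0624−0.024)
   = 8.98 × 2.1720 / 0.0384 = 507.9312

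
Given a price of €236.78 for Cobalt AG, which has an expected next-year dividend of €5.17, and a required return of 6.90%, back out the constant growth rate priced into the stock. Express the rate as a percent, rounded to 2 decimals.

4.72%

From P₀ = D₁/(r − g), the implied growth is g = r − D₁/P₀.
g = 0.069 − 5.17/236.78 = 0.069 − 0.02183 = 0.04717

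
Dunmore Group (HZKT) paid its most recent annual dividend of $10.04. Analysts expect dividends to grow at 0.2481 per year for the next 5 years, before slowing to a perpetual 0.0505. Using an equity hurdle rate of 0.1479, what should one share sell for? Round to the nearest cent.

$229.53

Two-stage DDM. Project D₁…D_5 at 0.2481, terminal growth 0.0505, discount at r = 0.1479.
D_1 = 12.5309
D_2 = 15.6398
D_3 = 19.5201
D_4 = 24.3630
D_5 = 30.4075
Terminal value at t=5: TV = D_6/(r−g) = 31.9431/(0.1479−0.0505) = 327.9576
P₀ = 12.5309/(1+0.1479)^1 + 15.6398/(1+0.1479)^2 + 19.5201/(1+0.1479)^3 + 24.3630/(1+0.1479)^4 + 30.4075/(1+0.1479)^5 + 327.9576/(1+0.1479)^5 = 229.5294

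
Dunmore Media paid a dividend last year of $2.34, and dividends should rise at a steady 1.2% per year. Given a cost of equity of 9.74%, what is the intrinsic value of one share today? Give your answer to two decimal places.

$27.73

Gordon growth model: P₀ = D₁/(r − g). D₁ = 2.34 × (1 + 0.012) = 2.3681.
P₀ = 2.3681 / (0.0974 − 0.012) = 2.3681 / 0.0854 = 27.7293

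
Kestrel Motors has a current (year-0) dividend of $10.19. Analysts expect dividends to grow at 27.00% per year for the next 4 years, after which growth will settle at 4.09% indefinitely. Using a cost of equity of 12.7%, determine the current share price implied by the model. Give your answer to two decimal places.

$254.09

Two-stage DDM. Project D₁…D_4 at 0.27, terminal growth 0.0409, discount at r = 0.127.
D_1 = 12.9413
D_2 = 16.4355
D_3 = 20.8730
D_4 = 26.5087
Terminal value at t=4: TV = D_5/(r−g) = 27.5929/(0.127−0.0409) = 320.4756
P₀ = 12.9413/(1+0.127)^1 + 16.4355/(1+0.127)^2 + 20.8730/(1+0.127)^3 + 26.5087/(1+0.127)^4 + 320.4756/(1+0.127)^4 = 254.0918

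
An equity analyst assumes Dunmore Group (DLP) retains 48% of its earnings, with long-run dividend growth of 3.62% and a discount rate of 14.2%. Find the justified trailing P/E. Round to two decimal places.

Payout ratio b = 1 − 0.48 = 0.52.
Justified trailing P/E = b(1+g)/(r−g) = 0.52×(1+0.0362)/(0.142−0.0362) = 5.0929

5.09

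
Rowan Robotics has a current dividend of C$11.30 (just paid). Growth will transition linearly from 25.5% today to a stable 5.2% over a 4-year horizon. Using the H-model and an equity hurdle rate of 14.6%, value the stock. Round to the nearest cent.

C$175.27

H-model: P₀ = D₀[(1+g_L) + H(g_S−g_L)]/(r−g_L), with H = 4/2 = 2.
P₀ = 11.30 × [(1+0.052) + 2×(0.255−0.052)] / (0.146−0.052)
   = 11.30 × 1.4580 / 0.094 = 175.2702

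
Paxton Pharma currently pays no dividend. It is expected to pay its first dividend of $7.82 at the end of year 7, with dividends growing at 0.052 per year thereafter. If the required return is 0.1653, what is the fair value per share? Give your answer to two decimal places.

Deferred-dividend DDM. At t=6 the remaining stream is a growing perpetuity with first payment D_7 = 7.82.
V_6 = D_7/(r−g) = 7.82/(0.1653−0.052) = 69.0203
P₀ = V_6/(1+r)^6 = 69.0203/(1+0.1653)^6 = 27.5645

$27.56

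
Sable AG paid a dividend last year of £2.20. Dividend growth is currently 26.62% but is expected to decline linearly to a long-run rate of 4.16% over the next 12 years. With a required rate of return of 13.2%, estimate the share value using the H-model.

£58.14

H-model: P₀ = D₀[(1+g_L) + H(g_S−g_L)]/(r−g_L), with H = 12/2 = 6.
P₀ = 2.20 × [(1+0.0416) + 6×(0.2662−0.0416)] / (0.132−0.0416)
   = 2.20 × 2.3892 / 0.0904 = 58.1442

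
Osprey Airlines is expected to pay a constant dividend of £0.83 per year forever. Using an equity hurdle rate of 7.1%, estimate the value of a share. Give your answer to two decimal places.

£11.69

Zero-growth DDM (perpetuity): P₀ = D/r = 0.83 / 0.071 = 11.6901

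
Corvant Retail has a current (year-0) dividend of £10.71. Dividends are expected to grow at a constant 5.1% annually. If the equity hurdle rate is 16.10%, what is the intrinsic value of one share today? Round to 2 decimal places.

Gordon growth model: P₀ = D₁/(r − g). D₁ = 10.71 × (1 + 0.051) = 11.2562.
P₀ = 11.2562 / (0.161 − 0.051) = 11.2562 / 0.11 = 102.3292

£102.33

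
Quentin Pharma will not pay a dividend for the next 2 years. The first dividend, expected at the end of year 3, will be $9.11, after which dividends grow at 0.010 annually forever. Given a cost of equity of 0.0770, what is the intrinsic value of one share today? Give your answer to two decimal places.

Deferred-dividend DDM. At t=2 the remaining stream is a growing perpetuity with first payment D_3 = 9.11.
V_2 = D_3/(r−g) = 9.11/(0.077−0.01) = 135.9701
P₀ = V_2/(1+r)^2 = 135.9701/(1+0.077)^2 = 117.2228

$117.22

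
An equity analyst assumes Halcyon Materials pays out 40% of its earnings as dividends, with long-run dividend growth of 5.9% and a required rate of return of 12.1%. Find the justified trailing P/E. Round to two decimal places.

6.83

Justified trailing P/E = b(1+g)/(r−g) = 0.40×(1+0.059)/(0.121−0.059) = 6.8323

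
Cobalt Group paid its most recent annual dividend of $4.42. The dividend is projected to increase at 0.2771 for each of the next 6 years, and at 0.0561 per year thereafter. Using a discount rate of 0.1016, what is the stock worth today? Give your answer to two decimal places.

$294.99

Two-stage DDM. Project D₁…D_6 at 0.2771, terminal growth 0.0561, discount at r = 0.1016.
D_1 = 5.6448
D_2 = 7.2090
D_3 = 9.2066
D_4 = 11.7577
D_5 = 15.0157
D_6 = 19.1766
Terminal value at t=6: TV = D_7/(r−g) = 20.2524/(0.1016−0.0561) = 445.1079
P₀ = 5.6448/(1+0.1016)^1 + 7.2090/(1+0.1016)^2 + 9.2066/(1+0.1016)^3 + 11.7577/(1+0.1016)^4 + 15.0157/(1+0.1016)^5 + 19.1766/(1+0.1016)^6 + 445.1079/(1+0.1016)^6 = 294.9927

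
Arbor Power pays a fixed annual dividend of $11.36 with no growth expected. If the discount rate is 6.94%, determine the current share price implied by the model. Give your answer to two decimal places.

$163.69

Zero-growth DDM (perpetuity): P₀ = D/r = 11.36 / 0.0694 = 163.6888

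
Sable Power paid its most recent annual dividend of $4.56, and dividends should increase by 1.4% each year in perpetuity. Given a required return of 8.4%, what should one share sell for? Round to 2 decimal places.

$66.05

Gordon growth model: P₀ = D₁/(r − g). D₁ = 4.56 × (1 + 0.014) = 4.6238.
P₀ = 4.6238 / (0.084 − 0.014) = 4.6238 / 0.07 = 66.0549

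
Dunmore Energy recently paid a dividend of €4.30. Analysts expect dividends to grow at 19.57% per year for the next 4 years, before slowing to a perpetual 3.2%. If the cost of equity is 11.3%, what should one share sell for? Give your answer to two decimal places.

Two-stage DDM. Project D₁…D_4 at 0.1957, terminal growth 0.032, discount at r = 0.113.
D_1 = 5.1415
D_2 = 6.1477
D_3 = 7.3508
D_4 = 8.7894
Terminal value at t=4: TV = D_5/(r−g) = 9.0706/(0.113−0.032) = 111.9830
P₀ = 5.1415/(1+0.113)^1 + 6.1477/(1+0.113)^2 + 7.3508/(1+0.113)^3 + 8.7894/(1+0.113)^4 + 111.9830/(1+0.113)^4 = 93.6160

€93.62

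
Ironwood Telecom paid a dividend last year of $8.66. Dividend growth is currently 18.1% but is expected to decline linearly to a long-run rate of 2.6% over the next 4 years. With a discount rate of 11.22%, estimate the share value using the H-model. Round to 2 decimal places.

$134.22

H-model: P₀ = D₀[(1+g_L) + H(g_S−g_L)]/(r−g_L), with H = 4/2 = 2.
P₀ = 8.66 × [(1+0.026) + 2×(0.181−0.026)] / (0.1122−0.026)
   = 8.66 × 1.3360 / 0.0862 = 134.2200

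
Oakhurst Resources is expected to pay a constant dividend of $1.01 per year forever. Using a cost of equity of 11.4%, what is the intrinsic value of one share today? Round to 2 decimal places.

$8.86

Zero-growth DDM (perpetuity): P₀ = D/r = 1.01 / 0.114 = 8.8596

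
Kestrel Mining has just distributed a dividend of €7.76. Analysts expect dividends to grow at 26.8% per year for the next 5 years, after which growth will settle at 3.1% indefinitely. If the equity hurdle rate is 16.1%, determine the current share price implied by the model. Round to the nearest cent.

Two-stage DDM. Project D₁…D_5 at 0.268, terminal growth 0.031, discount at r = 0.161.
D_1 = 9.8397
D_2 = 12.4767
D_3 = 15.8205
D_4 = 20.0604
D_5 = 25.4365
Terminal value at t=5: TV = D_6/(r−g) = 26.2251/(0.161−0.031) = 201.7313
P₀ = 9.8397/(1+0.161)^1 + 12.4767/(1+0.161)^2 + 15.8205/(1+0.161)^3 + 20.0604/(1+0.161)^4 + 25.4365/(1+0.161)^5 + 201.7313/(1+0.161)^5 = 146.5744

€146.57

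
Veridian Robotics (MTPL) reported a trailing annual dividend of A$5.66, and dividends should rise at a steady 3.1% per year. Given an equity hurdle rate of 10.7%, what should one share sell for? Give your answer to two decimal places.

A$76.78

Gordon growth model: P₀ = D₁/(r − g). D₁ = 5.66 × (1 + 0.031) = 5.8355.
P₀ = 5.8355 / (0.107 − 0.031) = 5.8355 / 0.076 = 76.7824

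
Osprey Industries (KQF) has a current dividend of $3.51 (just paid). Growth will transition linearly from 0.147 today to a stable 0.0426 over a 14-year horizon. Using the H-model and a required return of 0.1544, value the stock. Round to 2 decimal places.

$55.68

H-model: P₀ = D₀[(1+g_L) + H(g_S−g_L)]/(r−g_L), with H = 14/2 = 7.
P₀ = 3.51 × [(1+0.0426) + 7×(0.147−0.0426)] / (0.1544−0.0426)
   = 3.51 × 1.7734 / 0.1118 = 55.6765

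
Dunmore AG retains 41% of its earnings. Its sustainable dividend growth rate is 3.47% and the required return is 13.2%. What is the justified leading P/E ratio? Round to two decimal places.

6.06

Payout ratio b = 1 − 0.41 = 0.59.
Justified leading P/E = b/(r−g) = 0.59/(0.132−0.0347) = 6.0637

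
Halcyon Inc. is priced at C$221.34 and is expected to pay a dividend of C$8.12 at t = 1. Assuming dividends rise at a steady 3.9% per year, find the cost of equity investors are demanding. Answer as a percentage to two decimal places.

7.57%

Rearranging the constant-growth DDM: r = D₁/P₀ + g.
r = 8.1200 / 221.34 + 0.039 = 0.03669 + 0.039 = 0.07569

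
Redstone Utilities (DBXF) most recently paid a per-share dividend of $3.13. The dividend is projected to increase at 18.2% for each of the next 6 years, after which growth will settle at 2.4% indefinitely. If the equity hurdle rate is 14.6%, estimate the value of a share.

Two-stage DDM. Project D₁…D_6 at 0.182, terminal growth 0.024, discount at r = 0.146.
D_1 = 3.6997
D_2 = 4.3730
D_3 = 5.1689
D_4 = 6.1096
D_5 = 7.2216
D_6 = 8.5359
Terminal value at t=6: TV = D_7/(r−g) = 8.7408/(0.146−0.024) = 71.6456
P₀ = 3.6997/(1+0.146)^1 + 4.3730/(1+0.146)^2 + 5.1689/(1+0.146)^3 + 6.1096/(1+0.146)^4 + 7.2216/(1+0.146)^5 + 8.5359/(1+0.146)^6 + 71.6456/(1+0.146)^6 = 52.5851

$52.59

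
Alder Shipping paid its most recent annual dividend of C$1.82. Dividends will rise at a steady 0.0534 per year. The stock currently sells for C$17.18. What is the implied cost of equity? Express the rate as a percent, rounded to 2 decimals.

Rearranging the constant-growth DDM: r = D₁/P₀ + g.
D₁ = 1.82 × (1 + 0.0534) = 1.9172.
r = 1.9172 / 17.18 + 0.0534 = 0.11159 + 0.0534 = 0.16499

16.50%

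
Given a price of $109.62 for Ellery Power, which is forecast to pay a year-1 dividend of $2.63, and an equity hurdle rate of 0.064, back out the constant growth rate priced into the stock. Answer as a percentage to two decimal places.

From P₀ = D₁/(r − g), the implied growth is g = r − D₁/P₀.
g = 0.064 − 2.63/109.62 = 0.064 − 0.02399 = 0.04001

4.00%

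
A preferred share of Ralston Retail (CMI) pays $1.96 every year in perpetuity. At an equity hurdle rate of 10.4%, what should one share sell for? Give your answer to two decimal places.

Zero-growth DDM (perpetuity): P₀ = D/r = 1.96 / 0.104 = 18.8462

$18.85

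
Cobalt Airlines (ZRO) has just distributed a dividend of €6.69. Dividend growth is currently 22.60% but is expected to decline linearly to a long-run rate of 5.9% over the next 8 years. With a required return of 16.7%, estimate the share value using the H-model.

€106.98

H-model: P₀ = D₀[(1+g_L) + H(g_S−g_L)]/(r−g_L), with H = 8/2 = 4.
P₀ = 6.69 × [(1+0.059) + 4×(0.226−0.059)] / (0.167−0.059)
   = 6.69 × 1.7270 / 0.108 = 106.9781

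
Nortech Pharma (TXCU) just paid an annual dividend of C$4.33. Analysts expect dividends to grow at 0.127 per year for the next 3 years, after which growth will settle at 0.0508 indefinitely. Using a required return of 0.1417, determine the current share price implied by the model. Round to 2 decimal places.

C$60.80

Two-stage DDM. Project D₁…D_3 at 0.127, terminal growth 0.0508, discount at r = 0.1417.
D_1 = 4.8799
D_2 = 5.4997
D_3 = 6.1981
Terminal value at t=3: TV = D_4/(r−g) = 6.5130/(0.1417−0.0508) = 71.6499
P₀ = 4.8799/(1+0.1417)^1 + 5.4997/(1+0.1417)^2 + 6.1981/(1+0.1417)^3 + 71.6499/(1+0.1417)^3 = 60.8043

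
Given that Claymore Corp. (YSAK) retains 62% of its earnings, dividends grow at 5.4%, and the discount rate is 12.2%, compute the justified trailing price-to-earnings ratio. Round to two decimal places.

Payout ratio b = 1 − 0.62 = 0.38.
Justified trailing P/E = b(1+g)/(r−g) = 0.38×(1+0.054)/(0.122−0.054) = 5.8900

5.89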